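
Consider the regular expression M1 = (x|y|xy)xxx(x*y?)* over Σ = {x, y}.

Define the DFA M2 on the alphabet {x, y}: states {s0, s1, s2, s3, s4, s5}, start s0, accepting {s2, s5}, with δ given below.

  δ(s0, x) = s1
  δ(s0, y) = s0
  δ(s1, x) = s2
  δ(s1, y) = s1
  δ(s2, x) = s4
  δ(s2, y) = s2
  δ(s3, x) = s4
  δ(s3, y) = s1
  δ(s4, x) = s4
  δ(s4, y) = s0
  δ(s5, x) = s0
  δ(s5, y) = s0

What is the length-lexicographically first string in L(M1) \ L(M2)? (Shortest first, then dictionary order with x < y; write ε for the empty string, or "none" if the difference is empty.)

The string xxxx is accepted by M1 but not by M2.
No shorter string lies in the difference, and xxxx is the lexicographically first length-4 string in L(M1) \ L(M2).

xxxx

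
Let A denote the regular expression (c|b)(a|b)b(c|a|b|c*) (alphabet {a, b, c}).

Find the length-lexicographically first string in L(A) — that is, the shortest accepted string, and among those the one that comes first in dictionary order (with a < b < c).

By inspection of the expression, no string of length less than 3 matches, and bab is the lexicographically first match of length 3.

bab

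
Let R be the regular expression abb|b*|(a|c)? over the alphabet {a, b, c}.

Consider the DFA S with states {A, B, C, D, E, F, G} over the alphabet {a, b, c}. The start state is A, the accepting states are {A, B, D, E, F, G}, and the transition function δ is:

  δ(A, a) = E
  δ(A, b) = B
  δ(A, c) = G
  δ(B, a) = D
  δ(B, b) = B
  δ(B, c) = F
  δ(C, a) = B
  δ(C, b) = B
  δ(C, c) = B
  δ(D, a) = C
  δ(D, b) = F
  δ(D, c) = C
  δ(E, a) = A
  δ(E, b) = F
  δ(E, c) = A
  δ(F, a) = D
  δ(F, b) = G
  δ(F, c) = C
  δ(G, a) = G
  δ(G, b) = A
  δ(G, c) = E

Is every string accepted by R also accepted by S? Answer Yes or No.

Yes

Converting the expression R to a DFA (subset construction, then merging equivalent states) gives the minimal DFA with states {r0, r1, r2, r3, r4, r5}, start state r0, accepting states {r0, r1, r2, r3} and transitions r0: a→r1, b→r2, c→r3; r1: a→r4, b→r5, c→r4; r2: a→r4, b→r2, c→r4; r3: a→r4, b→r4, c→r4; r4: a→r4, b→r4, c→r4; r5: a→r4, b→r3, c→r4.
Exploring the product automaton R × S from the start pair (r0, A), following both machines on each input symbol, reaches 12 state pairs: (r0, A), (r1, E), (r2, B), (r3, G), (r4, A), (r5, F), (r4, D), (r4, F), (r4, G), (r4, E), (r4, B), (r4, C).
R accepts in {r0, r1, r2, r3} and S accepts in {A, B, D, E, F, G}. The reachable pairs whose R-component is accepting are (r0, A), (r1, E), (r2, B), (r3, G); in each of them the S-component is accepting too, so the product for L(R) \ L(S) (R-component accepting, S-component rejecting) has no reachable accepting pair and the difference is empty.
Hence every string in L(R) is also in L(S).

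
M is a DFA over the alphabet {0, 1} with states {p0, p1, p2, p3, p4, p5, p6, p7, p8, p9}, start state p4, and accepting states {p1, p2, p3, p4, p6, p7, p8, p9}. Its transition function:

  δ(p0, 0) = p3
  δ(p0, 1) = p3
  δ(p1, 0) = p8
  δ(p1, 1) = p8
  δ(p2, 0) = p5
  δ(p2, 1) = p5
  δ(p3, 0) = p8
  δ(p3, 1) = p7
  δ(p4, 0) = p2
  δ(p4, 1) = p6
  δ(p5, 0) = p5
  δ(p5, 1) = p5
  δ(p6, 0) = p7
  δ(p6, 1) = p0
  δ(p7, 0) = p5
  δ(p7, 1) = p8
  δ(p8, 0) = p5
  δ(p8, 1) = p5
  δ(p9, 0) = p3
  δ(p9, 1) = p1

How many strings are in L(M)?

13

The useful subgraph on states {p0, p2, p3, p4, p6, p7, p8} is acyclic, so L(M) is finite; the longest accepting path visits 6 useful states, giving maximum string length 5.
Counting accepting paths from p4 by length: 1 of length 0, 2 of length 1, 1 of length 2, 3 of length 3, 4 of length 4, 2 of length 5. Total 13.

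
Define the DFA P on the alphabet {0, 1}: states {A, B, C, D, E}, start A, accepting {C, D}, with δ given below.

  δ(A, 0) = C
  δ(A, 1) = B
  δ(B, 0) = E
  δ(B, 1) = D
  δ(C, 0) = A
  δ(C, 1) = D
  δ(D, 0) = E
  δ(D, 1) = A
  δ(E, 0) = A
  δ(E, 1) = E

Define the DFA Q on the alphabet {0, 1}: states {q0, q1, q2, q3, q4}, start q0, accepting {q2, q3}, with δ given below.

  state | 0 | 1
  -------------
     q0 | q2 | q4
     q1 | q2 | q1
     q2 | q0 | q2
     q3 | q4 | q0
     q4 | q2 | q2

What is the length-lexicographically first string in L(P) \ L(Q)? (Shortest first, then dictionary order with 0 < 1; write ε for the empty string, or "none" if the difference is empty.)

0110

The string 0110 is accepted by P but not by Q.
No shorter string lies in the difference, and 0110 is the lexicographically first length-4 string in L(P) \ L(Q).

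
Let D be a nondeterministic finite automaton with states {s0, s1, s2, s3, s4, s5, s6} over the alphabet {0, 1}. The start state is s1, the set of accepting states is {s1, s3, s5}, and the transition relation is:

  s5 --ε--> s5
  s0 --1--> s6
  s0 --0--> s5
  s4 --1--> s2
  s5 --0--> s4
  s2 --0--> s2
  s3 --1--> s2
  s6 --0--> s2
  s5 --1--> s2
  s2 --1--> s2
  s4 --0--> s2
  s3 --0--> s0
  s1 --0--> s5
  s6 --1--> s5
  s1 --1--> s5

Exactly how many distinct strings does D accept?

3

The useful subgraph on states {s1, s5} is acyclic, so L(D) is finite; the longest accepting path visits 2 useful states, giving maximum string length 1.
Counting accepting paths from s1 by length: 1 of length 0, 2 of length 1. Total 3.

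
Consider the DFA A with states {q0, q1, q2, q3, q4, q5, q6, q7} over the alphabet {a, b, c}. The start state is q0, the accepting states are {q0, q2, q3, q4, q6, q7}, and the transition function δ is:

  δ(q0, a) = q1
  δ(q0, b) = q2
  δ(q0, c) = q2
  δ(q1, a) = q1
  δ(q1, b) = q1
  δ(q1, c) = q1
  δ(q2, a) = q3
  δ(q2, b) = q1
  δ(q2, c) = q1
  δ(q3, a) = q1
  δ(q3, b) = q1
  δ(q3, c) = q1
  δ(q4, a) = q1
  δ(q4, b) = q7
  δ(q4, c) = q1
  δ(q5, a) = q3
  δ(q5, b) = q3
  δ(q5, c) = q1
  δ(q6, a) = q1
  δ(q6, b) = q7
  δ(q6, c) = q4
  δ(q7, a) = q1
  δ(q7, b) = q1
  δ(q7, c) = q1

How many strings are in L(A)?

5

The useful subgraph on states {q0, q2, q3} is acyclic, so L(A) is finite; the longest accepting path visits 3 useful states, giving maximum string length 2.
Counting accepting paths from q0 by length: 1 of length 0, 2 of length 1, 2 of length 2. Total 5.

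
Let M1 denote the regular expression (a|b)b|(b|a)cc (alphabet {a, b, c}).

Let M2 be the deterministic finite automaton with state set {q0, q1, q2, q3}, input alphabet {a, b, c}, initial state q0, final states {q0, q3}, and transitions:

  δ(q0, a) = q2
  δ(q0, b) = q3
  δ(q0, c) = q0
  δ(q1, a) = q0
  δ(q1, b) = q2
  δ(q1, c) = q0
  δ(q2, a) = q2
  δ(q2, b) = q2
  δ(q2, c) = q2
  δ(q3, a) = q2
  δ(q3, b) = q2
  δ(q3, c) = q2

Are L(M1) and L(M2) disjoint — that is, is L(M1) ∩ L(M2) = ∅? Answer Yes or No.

Yes

Converting the expression M1 to a DFA (subset construction, then merging equivalent states) gives the minimal DFA with states {r0, r1, r2, r3, r4}, start state r0, accepting states {r3} and transitions r0: a→r1, b→r1, c→r2; r1: a→r2, b→r3, c→r4; r2: a→r2, b→r2, c→r2; r3: a→r2, b→r2, c→r2; r4: a→r2, b→r2, c→r3.
Exploring the product automaton M1 × M2 from the start pair (r0, q0), following both machines on each input symbol, reaches 8 state pairs: (r0, q0), (r1, q2), (r1, q3), (r2, q0), (r2, q2), (r3, q2), (r4, q2), (r2, q3).
M1 accepts in {r3} and M2 accepts in {q0, q3}; no reachable pair has both components accepting, so no string drives both machines to acceptance simultaneously and L(M1) ∩ L(M2) = ∅.
So no string is accepted by both, and the intersection is empty.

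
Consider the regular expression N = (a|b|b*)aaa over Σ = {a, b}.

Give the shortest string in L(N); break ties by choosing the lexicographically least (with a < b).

aaa

By inspection of the expression, no string of length less than 3 matches, and aaa is the lexicographically first match of length 3.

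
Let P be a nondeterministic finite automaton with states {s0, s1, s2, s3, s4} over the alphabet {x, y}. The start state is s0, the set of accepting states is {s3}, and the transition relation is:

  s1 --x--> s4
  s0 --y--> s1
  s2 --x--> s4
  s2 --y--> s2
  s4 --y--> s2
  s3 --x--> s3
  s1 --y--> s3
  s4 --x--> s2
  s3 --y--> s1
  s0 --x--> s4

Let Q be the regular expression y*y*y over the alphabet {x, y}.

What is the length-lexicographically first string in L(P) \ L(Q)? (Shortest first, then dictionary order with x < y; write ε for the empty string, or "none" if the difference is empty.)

The string yyx is accepted by P but not by Q.
No shorter string lies in the difference, and yyx is the lexicographically first length-3 string in L(P) \ L(Q).

yyx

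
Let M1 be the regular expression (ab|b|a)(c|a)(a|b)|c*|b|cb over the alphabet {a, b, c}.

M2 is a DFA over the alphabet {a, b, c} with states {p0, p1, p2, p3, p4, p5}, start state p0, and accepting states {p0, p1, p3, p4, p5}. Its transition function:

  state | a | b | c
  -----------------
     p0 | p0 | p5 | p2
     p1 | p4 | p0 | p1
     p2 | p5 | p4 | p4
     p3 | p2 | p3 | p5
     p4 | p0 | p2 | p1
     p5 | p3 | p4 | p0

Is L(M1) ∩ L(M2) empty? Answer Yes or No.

The empty string ε is accepted by both M1 and M2.
Hence L(M1) ∩ L(M2) ≠ ∅.

No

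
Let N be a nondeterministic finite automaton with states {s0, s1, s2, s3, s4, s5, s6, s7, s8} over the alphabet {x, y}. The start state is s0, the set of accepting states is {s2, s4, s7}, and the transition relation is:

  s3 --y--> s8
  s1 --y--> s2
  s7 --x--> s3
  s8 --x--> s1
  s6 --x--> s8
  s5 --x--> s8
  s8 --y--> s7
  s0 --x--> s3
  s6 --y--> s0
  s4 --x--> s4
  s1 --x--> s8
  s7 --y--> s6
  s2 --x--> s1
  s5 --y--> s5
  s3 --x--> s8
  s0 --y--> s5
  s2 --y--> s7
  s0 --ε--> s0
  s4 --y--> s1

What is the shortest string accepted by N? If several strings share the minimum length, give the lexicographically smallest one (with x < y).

xxy

A breadth-first search from s0 reaches an accepting state first via the path s0 → s3 → s8 → s7 on input xxy.
No string of length < 3 is accepted (BFS exhausts all shorter strings without reaching an accepting state), and xxy is the lexicographically least accepting string of length 3.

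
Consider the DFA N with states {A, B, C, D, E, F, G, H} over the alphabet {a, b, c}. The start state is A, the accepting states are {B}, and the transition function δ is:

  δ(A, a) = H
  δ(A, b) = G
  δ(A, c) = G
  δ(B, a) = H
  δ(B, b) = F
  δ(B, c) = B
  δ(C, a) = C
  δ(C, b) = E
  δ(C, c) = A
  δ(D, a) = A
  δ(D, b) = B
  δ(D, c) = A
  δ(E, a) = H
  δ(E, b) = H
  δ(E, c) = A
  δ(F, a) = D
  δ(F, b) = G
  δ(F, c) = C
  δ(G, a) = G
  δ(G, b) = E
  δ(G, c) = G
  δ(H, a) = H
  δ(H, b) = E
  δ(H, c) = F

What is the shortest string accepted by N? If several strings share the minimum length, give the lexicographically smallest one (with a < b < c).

A breadth-first search from A reaches an accepting state first via the path A → H → F → D → B on input acab.
No string of length < 4 is accepted (BFS exhausts all shorter strings without reaching an accepting state), and acab is the lexicographically least accepting string of length 4.

acab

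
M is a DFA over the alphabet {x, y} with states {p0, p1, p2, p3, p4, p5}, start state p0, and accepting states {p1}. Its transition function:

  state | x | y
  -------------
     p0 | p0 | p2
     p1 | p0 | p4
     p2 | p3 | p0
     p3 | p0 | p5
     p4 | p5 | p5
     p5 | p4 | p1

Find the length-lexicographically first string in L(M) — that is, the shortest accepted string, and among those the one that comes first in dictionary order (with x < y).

yxyy

A breadth-first search from p0 reaches an accepting state first via the path p0 → p2 → p3 → p5 → p1 on input yxyy.
No string of length < 4 is accepted (BFS exhausts all shorter strings without reaching an accepting state), and yxyy is the lexicographically least accepting string of length 4.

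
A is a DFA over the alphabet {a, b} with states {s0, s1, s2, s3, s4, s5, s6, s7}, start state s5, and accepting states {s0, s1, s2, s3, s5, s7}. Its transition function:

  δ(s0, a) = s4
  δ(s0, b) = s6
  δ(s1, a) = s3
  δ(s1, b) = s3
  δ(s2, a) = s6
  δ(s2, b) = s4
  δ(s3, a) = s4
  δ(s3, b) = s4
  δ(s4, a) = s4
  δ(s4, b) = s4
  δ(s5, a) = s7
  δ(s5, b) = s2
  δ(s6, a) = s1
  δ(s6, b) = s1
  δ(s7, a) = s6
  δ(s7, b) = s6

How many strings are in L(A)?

The useful subgraph on states {s1, s2, s3, s5, s6, s7} is acyclic, so L(A) is finite; the longest accepting path visits 5 useful states, giving maximum string length 4.
Counting accepting paths from s5 by length: 1 of length 0, 2 of length 1, 6 of length 3, 12 of length 4. Total 21.

21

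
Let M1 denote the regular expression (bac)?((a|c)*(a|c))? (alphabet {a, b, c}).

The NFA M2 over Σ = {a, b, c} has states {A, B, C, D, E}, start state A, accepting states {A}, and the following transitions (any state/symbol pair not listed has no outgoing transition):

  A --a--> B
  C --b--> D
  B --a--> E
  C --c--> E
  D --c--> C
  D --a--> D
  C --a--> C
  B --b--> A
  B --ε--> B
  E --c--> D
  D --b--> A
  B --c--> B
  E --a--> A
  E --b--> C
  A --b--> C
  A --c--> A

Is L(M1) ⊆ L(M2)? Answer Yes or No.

No

The string a is in L(M1) but not in L(M2).
So L(M1) ⊄ L(M2).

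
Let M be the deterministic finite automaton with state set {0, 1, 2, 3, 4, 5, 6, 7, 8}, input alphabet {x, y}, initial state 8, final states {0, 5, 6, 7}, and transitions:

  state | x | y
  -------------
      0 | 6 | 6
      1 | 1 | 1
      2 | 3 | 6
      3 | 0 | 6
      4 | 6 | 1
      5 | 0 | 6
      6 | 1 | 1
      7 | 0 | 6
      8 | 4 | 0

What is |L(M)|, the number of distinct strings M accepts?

4

The useful subgraph on states {0, 4, 6, 8} is acyclic, so L(M) is finite; the longest accepting path visits 3 useful states, giving maximum string length 2.
Counting accepting paths from 8 by length: 1 of length 1, 3 of length 2. Total 4.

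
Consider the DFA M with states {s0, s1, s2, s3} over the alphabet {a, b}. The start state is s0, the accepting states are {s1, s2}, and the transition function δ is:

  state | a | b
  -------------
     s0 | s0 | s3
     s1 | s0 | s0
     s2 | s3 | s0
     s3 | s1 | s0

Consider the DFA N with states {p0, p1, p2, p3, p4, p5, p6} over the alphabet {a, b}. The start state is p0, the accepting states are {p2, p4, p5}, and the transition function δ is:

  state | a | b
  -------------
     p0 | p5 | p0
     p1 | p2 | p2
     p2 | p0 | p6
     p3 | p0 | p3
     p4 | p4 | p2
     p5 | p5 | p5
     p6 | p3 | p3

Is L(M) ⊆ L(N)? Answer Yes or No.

Yes

Exploring the product automaton M × N from the start pair (s0, p0), following both machines on each input symbol, reaches 5 state pairs: (s0, p0), (s0, p5), (s3, p0), (s3, p5), (s1, p5).
M accepts in {s1, s2} and N accepts in {p2, p4, p5}. The reachable pairs whose M-component is accepting are (s1, p5); in each of them the N-component is accepting too, so the product for L(M) \ L(N) (M-component accepting, N-component rejecting) has no reachable accepting pair and the difference is empty.
Hence every string in L(M) is also in L(N).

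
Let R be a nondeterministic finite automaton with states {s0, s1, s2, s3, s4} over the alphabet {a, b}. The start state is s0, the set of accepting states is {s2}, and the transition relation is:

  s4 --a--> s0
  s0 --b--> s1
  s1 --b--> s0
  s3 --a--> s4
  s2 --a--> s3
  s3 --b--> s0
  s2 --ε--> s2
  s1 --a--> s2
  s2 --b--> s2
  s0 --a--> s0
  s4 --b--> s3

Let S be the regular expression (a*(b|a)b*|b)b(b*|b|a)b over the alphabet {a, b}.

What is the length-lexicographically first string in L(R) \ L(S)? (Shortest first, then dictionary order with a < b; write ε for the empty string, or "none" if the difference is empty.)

The string ba is accepted by R but not by S.
No shorter string lies in the difference, and ba is the lexicographically first length-2 string in L(R) \ L(S).

ba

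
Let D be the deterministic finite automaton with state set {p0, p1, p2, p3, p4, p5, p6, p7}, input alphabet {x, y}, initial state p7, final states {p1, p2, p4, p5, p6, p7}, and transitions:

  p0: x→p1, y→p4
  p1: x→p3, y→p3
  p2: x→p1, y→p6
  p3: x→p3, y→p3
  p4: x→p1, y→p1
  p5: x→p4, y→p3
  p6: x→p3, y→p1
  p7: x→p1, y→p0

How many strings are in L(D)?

The useful subgraph on states {p0, p1, p4, p7} is acyclic, so L(D) is finite; the longest accepting path visits 4 useful states, giving maximum string length 3.
Counting accepting paths from p7 by length: 1 of length 0, 1 of length 1, 2 of length 2, 2 of length 3. Total 6.

6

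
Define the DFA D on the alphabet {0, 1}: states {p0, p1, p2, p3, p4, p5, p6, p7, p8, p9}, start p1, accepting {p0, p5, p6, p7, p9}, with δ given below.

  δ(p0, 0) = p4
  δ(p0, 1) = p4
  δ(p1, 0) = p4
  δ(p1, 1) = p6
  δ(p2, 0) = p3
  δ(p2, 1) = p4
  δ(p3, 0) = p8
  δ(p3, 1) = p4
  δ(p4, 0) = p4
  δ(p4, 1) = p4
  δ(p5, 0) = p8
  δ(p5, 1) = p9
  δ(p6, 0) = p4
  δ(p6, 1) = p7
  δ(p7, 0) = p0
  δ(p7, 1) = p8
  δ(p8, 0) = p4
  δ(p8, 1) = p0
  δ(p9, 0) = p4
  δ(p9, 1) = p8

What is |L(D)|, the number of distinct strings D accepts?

The useful subgraph on states {p0, p1, p6, p7, p8} is acyclic, so L(D) is finite; the longest accepting path visits 5 useful states, giving maximum string length 4.
Counting accepting paths from p1 by length: 1 of length 1, 1 of length 2, 1 of length 3, 1 of length 4. Total 4.

4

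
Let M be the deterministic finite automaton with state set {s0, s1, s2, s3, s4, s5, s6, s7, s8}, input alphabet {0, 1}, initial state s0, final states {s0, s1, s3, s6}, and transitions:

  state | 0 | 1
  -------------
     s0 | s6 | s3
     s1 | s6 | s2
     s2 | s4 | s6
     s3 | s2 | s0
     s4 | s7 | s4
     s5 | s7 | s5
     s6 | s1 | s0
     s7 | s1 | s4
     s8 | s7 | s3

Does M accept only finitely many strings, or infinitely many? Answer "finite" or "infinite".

State s0 is reachable from the start and can reach an accepting state, and it lies on the cycle s0 → s3 → s0.
Traversing that cycle any number of times yields accepted strings of unbounded length, so the language is infinite.

infinite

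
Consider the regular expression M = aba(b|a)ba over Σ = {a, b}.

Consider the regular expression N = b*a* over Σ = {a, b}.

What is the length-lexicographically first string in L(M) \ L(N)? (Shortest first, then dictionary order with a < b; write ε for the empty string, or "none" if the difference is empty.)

The string abaaba is accepted by M but not by N.
No shorter string lies in the difference, and abaaba is the lexicographically first length-6 string in L(M) \ L(N).

abaaba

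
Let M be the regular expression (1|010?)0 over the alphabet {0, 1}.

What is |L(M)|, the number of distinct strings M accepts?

The expression has no Kleene star, so L(M) is finite. Expanding the alternatives gives {10, 010, 0100}.
That is 1 of length 2, 1 of length 3, 1 of length 4: 3 strings in all.

3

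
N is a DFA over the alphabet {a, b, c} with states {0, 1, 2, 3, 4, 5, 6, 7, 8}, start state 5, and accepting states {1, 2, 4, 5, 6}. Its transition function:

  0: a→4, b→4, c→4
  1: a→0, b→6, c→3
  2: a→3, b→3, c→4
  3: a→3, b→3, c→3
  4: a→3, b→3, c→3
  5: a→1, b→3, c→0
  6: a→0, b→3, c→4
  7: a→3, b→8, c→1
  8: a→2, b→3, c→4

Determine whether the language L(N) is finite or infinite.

finite

The useful states (reachable from 5 and able to reach an accepting state) are {0, 1, 4, 5, 6}.
Restricted to these states the transition graph has no cycle, so every accepting path has bounded length and L is finite.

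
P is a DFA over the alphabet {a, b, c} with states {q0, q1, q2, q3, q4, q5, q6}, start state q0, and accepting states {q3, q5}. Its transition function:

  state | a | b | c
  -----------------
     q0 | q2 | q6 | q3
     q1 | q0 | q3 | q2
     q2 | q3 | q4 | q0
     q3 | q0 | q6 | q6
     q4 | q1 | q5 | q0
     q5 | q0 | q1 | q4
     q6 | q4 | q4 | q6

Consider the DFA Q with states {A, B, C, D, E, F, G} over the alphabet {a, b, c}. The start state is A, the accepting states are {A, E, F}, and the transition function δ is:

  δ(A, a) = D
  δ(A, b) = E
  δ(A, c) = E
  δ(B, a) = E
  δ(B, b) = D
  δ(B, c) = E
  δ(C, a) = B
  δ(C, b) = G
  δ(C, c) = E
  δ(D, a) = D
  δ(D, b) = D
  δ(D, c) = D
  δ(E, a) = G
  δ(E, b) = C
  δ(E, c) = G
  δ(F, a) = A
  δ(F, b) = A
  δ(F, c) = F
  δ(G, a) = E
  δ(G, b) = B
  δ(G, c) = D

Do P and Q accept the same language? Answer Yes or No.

No

The string aa is accepted by P but rejected by Q.
So L(P) ≠ L(Q).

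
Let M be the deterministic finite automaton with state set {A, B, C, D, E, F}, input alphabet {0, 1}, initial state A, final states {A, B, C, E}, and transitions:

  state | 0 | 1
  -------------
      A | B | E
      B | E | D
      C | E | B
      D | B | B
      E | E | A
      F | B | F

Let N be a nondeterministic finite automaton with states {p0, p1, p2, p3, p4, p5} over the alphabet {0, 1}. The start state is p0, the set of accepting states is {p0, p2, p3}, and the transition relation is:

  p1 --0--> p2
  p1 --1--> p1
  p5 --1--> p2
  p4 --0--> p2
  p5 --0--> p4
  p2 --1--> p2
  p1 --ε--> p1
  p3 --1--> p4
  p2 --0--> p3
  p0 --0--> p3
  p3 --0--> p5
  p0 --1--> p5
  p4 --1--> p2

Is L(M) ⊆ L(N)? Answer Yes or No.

No

The string 1 is in L(M) but not in L(N).
So L(M) ⊄ L(N).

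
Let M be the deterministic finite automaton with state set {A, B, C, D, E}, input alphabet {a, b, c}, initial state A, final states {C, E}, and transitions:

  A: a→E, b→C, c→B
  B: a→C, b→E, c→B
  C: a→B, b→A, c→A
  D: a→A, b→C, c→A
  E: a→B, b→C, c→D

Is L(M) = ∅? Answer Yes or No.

The string a is accepted: the run A → E ends in the accepting state E.
Since at least one string is accepted, L(M) is not empty.

No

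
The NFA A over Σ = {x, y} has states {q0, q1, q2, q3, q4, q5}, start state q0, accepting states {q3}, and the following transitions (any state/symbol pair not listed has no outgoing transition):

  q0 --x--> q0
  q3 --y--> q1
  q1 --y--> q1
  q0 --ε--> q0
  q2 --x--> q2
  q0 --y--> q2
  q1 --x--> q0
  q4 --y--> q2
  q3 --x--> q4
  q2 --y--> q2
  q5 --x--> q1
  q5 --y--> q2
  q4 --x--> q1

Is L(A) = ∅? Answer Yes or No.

Yes

The states reachable from the start state are {q0, q2}.
None of the accepting states {q3} is reachable, so no string is accepted and L(A) = ∅.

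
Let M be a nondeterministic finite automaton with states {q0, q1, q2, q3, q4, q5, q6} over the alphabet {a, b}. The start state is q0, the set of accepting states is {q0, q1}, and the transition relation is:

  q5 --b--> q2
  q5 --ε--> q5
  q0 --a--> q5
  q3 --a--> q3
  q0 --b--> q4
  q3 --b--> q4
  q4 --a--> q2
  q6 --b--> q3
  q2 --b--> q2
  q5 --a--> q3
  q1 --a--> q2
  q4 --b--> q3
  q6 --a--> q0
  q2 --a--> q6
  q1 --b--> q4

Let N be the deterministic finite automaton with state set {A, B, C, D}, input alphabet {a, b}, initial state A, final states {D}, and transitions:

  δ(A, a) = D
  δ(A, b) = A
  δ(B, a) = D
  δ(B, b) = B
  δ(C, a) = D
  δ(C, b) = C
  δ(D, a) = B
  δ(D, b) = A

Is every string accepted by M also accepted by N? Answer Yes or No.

The empty string ε is in L(M) but not in L(N).
So L(M) ⊄ L(N).

No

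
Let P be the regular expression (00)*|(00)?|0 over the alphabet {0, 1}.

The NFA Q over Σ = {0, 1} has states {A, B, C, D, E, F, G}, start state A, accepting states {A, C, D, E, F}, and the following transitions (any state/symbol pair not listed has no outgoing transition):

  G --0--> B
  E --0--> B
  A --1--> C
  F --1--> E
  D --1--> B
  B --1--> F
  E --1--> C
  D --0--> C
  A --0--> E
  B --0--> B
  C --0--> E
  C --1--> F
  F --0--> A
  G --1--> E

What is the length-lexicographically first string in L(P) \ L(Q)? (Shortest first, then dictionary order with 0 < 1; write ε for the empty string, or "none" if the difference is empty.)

00

The string 00 is accepted by P but not by Q.
No shorter string lies in the difference, and 00 is the lexicographically first length-2 string in L(P) \ L(Q).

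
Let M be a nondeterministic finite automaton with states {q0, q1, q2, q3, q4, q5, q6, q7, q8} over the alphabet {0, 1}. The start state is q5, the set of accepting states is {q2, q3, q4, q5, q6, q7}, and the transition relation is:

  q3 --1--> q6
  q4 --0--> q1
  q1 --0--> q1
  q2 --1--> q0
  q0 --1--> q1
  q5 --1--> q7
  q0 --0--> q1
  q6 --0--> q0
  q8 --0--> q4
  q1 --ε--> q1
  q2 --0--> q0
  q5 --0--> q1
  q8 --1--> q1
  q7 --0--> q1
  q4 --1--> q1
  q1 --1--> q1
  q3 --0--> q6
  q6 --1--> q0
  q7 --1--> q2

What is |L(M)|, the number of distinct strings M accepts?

The useful subgraph on states {q2, q5, q7} is acyclic, so L(M) is finite; the longest accepting path visits 3 useful states, giving maximum string length 2.
Counting accepting paths from q5 by length: 1 of length 0, 1 of length 1, 1 of length 2. Total 3.

3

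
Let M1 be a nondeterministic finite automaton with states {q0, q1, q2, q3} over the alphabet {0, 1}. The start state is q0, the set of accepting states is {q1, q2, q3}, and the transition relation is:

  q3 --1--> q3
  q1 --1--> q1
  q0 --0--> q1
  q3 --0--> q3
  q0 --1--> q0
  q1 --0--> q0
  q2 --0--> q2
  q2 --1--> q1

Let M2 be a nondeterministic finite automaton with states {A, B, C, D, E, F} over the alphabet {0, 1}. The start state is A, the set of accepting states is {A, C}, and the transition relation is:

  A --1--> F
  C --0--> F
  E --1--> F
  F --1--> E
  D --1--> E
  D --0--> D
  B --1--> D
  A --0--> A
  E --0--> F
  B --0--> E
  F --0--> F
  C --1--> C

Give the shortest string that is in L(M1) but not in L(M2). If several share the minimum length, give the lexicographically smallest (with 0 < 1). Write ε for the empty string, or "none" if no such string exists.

01

The string 01 is accepted by M1 but not by M2.
No shorter string lies in the difference, and 01 is the lexicographically first length-2 string in L(M1) \ L(M2).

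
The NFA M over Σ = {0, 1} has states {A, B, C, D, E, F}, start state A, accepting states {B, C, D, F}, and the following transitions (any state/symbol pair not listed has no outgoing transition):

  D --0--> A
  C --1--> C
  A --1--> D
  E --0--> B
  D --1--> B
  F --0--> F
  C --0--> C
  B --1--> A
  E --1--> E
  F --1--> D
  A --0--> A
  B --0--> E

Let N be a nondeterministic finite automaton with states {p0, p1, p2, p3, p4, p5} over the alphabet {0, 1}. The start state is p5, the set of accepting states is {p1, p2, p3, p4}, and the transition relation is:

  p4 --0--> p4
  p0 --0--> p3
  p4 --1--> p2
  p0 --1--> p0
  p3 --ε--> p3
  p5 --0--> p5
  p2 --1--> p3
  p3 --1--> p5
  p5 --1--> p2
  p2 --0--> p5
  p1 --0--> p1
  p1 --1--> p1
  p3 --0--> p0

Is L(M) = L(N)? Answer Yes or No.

Exploring the product automaton M × N from the start pair (A, p5), following both machines on each input symbol, reaches 4 state pairs: (A, p5), (D, p2), (B, p3), (E, p0).
M accepts in {B, C, D, F} and N accepts in {p1, p2, p3, p4}. In every reachable pair the two components are either both accepting — (D, p2), (B, p3) — or both non-accepting, so no string is accepted by exactly one of the machines: L(M) \ L(N) and L(N) \ L(M) are both empty.
Hence every string is accepted by M iff it is accepted by N, and the two languages coincide.

Yes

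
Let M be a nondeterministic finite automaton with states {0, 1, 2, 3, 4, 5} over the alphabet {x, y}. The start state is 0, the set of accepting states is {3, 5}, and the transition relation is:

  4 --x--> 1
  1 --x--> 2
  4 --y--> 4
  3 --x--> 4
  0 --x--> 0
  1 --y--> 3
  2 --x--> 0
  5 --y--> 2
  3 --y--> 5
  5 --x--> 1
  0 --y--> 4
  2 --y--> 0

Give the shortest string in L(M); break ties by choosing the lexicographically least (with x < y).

A breadth-first search from 0 reaches an accepting state first via the path 0 → 4 → 1 → 3 on input yxy.
No string of length < 3 is accepted (BFS exhausts all shorter strings without reaching an accepting state), and yxy is the lexicographically least accepting string of length 3.

yxy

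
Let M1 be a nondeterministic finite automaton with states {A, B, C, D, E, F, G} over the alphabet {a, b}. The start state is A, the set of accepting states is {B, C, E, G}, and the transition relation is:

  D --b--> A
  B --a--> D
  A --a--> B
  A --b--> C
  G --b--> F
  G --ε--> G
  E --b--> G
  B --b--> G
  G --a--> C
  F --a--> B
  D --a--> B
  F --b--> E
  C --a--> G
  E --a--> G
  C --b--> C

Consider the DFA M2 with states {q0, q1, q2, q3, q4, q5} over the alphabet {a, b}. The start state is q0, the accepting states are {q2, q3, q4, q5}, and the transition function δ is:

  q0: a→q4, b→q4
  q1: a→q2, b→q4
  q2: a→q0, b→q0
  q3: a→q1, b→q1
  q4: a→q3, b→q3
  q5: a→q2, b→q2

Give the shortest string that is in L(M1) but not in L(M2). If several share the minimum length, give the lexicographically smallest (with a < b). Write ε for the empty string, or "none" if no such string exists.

The string aaa is accepted by M1 but not by M2.
No shorter string lies in the difference, and aaa is the lexicographically first length-3 string in L(M1) \ L(M2).

aaa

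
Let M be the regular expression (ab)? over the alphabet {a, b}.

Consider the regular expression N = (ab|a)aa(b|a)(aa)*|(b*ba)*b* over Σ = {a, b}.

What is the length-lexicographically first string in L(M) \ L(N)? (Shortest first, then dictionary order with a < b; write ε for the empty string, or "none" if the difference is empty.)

The string ab is accepted by M but not by N.
No shorter string lies in the difference, and ab is the lexicographically first length-2 string in L(M) \ L(N).

ab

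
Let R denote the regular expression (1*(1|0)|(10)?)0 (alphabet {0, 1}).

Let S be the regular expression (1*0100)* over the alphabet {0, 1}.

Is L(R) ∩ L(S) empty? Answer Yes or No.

Converting the expression R to a DFA (subset construction, then merging equivalent states) gives the minimal DFA with states {r0, r1, r2, r3}, start state r0, accepting states {r1, r2} and transitions r0: 0→r1, 1→r0; r1: 0→r2, 1→r3; r2: 0→r3, 1→r3; r3: 0→r3, 1→r3.
Converting the expression S to a DFA (subset construction, then merging equivalent states) gives the minimal DFA with states {s0, s1, s2, s3, s4, s5}, start state s0, accepting states {s0} and transitions s0: 0→s1, 1→s2; s1: 0→s3, 1→s4; s2: 0→s1, 1→s2; s3: 0→s3, 1→s3; s4: 0→s5, 1→s3; s5: 0→s0, 1→s3.
Exploring the product automaton R × S from the start pair (r0, s0), following both machines on each input symbol, reaches 10 state pairs: (r0, s0), (r1, s1), (r0, s2), (r2, s3), (r3, s4), (r3, s3), (r3, s5), (r3, s0), (r3, s1), (r3, s2).
R accepts in {r1, r2} and S accepts in {s0}; no reachable pair has both components accepting, so no string drives both machines to acceptance simultaneously and L(R) ∩ L(S) = ∅.
So no string is accepted by both, and the intersection is empty.

Yes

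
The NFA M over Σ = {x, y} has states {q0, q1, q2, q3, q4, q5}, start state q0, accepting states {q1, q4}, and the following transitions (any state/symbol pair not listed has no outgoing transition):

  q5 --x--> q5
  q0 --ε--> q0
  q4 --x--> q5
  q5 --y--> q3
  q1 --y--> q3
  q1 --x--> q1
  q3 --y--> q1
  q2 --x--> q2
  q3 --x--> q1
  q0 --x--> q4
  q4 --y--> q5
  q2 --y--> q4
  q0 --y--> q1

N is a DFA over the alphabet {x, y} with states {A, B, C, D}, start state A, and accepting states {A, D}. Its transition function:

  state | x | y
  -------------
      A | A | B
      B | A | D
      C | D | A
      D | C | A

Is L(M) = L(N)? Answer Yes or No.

The string y is accepted by M but rejected by N.
So L(M) ≠ L(N).

No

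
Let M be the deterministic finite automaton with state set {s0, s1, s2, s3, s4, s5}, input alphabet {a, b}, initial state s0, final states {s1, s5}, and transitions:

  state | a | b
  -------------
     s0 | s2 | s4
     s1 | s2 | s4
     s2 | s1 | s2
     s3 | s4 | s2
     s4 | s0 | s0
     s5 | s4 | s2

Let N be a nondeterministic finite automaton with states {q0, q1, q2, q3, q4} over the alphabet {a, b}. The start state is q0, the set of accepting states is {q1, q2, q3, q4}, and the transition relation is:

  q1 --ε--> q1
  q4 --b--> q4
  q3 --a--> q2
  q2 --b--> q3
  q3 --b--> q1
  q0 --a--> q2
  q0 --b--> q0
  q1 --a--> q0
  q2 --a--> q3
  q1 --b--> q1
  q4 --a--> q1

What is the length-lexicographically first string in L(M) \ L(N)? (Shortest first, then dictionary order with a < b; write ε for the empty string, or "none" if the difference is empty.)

abba

The string abba is accepted by M but not by N.
No shorter string lies in the difference, and abba is the lexicographically first length-4 string in L(M) \ L(N).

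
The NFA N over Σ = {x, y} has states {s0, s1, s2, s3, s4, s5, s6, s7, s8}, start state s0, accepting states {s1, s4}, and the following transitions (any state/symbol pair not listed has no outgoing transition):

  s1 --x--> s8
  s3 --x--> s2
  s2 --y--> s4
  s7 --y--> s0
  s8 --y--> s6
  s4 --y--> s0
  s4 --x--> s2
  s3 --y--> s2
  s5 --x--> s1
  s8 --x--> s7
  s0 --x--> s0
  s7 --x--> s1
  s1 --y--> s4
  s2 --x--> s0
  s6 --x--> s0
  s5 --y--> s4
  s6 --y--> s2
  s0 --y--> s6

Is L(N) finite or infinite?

State s0 is reachable from the start and can reach an accepting state, and it lies on the cycle s0 → s0.
Traversing that cycle any number of times yields accepted strings of unbounded length, so the language is infinite.

infinite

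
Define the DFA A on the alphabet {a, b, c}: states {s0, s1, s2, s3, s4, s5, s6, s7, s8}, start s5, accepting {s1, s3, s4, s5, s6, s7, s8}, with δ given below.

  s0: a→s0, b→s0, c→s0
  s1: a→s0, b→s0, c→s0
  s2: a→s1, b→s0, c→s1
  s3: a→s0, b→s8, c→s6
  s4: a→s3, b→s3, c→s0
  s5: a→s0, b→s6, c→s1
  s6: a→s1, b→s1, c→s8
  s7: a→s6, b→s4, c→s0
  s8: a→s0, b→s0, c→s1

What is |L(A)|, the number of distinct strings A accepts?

The useful subgraph on states {s1, s5, s6, s8} is acyclic, so L(A) is finite; the longest accepting path visits 4 useful states, giving maximum string length 3.
Counting accepting paths from s5 by length: 1 of length 0, 2 of length 1, 3 of length 2, 1 of length 3. Total 7.

7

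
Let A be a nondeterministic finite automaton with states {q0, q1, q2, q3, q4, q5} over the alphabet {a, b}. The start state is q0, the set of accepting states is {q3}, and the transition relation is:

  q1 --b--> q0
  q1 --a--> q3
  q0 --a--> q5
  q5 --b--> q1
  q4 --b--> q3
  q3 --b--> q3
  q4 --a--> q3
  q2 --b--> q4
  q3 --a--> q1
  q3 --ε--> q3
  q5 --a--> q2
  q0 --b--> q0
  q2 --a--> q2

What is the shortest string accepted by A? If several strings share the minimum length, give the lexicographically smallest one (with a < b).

aba

A breadth-first search from q0 reaches an accepting state first via the path q0 → q5 → q1 → q3 on input aba.
No string of length < 3 is accepted (BFS exhausts all shorter strings without reaching an accepting state), and aba is the lexicographically least accepting string of length 3.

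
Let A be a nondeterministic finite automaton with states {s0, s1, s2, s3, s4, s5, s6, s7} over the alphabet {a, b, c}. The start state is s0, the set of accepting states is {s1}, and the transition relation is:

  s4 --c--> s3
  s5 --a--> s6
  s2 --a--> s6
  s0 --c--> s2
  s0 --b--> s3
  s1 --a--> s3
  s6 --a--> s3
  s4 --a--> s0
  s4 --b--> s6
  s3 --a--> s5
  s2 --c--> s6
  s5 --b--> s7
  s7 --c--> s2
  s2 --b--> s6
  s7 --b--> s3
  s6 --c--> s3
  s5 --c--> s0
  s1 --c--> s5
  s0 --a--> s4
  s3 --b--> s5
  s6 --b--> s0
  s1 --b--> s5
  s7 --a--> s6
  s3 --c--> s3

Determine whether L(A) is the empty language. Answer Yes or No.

Yes

The states reachable from the start state are {s0, s2, s3, s4, s5, s6, s7}.
None of the accepting states {s1} is reachable, so no string is accepted and L(A) = ∅.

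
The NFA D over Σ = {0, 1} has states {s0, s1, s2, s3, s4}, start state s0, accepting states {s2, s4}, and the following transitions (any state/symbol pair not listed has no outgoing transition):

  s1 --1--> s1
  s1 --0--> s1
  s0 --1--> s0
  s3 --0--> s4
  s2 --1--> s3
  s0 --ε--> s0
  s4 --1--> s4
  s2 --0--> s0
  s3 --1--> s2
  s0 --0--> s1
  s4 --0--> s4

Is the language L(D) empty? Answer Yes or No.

The states reachable from the start state are {s0, s1}.
None of the accepting states {s2, s4} is reachable, so no string is accepted and L(D) = ∅.

Yes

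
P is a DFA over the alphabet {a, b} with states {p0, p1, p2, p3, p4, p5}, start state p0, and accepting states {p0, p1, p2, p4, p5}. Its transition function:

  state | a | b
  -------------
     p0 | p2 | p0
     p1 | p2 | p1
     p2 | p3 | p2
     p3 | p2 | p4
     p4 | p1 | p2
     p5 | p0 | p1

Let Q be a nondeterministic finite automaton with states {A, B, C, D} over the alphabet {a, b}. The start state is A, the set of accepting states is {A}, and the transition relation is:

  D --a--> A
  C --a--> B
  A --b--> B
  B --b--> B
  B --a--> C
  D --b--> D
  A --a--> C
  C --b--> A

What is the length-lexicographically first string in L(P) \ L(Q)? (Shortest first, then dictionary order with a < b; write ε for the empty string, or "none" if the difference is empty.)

The string a is accepted by P but not by Q.
No shorter string lies in the difference, and a is the lexicographically first length-1 string in L(P) \ L(Q).

a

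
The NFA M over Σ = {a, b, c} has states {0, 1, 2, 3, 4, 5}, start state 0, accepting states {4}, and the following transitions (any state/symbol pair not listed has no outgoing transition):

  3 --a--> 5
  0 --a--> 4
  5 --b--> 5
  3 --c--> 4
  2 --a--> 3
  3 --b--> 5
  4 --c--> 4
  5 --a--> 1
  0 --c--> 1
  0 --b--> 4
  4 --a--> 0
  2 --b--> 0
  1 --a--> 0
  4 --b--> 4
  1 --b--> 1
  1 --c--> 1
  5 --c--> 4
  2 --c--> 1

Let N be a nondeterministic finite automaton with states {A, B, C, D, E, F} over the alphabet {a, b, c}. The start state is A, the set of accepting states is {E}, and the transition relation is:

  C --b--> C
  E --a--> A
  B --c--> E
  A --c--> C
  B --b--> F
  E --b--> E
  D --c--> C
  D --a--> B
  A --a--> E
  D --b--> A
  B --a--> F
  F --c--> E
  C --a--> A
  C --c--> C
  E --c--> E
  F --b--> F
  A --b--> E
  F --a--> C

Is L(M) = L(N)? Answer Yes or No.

Yes

Exploring the product automaton M × N from the start pair (0, A), following both machines on each input symbol, reaches 3 state pairs: (0, A), (4, E), (1, C).
M accepts in {4} and N accepts in {E}. In every reachable pair the two components are either both accepting — (4, E) — or both non-accepting, so no string is accepted by exactly one of the machines: L(M) \ L(N) and L(N) \ L(M) are both empty.
Hence every string is accepted by M iff it is accepted by N, and the two languages coincide.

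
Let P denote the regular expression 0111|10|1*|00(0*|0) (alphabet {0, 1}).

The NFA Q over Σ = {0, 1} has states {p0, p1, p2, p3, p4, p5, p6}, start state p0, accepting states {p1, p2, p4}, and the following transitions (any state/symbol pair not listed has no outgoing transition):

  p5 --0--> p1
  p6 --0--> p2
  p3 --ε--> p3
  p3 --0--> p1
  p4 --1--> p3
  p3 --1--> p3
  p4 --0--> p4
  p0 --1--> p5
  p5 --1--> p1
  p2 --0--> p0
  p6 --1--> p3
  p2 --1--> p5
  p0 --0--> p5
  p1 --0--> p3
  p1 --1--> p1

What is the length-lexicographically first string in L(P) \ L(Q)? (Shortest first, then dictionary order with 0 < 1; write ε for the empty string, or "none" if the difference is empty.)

The empty string ε is accepted by P but not by Q.
Since ε is the unique shortest string, it is the required witness.

ε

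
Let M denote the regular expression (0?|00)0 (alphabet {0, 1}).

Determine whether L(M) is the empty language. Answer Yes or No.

No

The string 0 matches the expression, so it belongs to L(M).
Since L(M) contains at least one string, it is not empty.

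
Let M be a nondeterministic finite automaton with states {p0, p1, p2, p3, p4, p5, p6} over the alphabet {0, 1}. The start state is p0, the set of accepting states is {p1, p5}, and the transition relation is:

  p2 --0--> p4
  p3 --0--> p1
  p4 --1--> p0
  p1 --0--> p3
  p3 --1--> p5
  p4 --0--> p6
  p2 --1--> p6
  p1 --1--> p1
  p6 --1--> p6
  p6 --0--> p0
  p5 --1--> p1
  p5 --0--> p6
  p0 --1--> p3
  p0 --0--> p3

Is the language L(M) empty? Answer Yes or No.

No

The string 00 is accepted: the run p0 → p3 → p1 ends in the accepting state p1.
Since at least one string is accepted, L(M) is not empty.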